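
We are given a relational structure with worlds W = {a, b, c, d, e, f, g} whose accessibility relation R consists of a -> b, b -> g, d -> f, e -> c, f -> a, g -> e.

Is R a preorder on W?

Reflexive: no — a is not related to itself.
Transitive: no — a R b and b R g, but not a R g.
So R is not a preorder.

No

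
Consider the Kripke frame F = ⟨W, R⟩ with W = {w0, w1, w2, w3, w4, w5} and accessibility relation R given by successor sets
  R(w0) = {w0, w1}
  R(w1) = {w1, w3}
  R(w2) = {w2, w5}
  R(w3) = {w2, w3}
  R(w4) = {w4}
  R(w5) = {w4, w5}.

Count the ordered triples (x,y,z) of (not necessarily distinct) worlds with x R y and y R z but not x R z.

4

Enumerating: (w0,w1,w3), (w1,w3,w2), (w2,w5,w4), (w3,w2,w5).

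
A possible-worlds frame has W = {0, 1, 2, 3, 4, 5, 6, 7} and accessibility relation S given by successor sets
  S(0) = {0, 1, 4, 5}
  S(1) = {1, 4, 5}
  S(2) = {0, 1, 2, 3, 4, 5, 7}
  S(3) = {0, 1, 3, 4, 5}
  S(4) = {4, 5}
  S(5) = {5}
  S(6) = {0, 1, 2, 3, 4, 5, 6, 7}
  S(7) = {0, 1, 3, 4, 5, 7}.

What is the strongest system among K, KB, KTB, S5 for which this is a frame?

Symmetric (axiom B): no — 0 S 1 but not 1 S 0.
Reflexive (axiom T): yes — every world is S-related to itself.
Euclidean (axiom 5): no — 0 S 4 and 0 S 1, but not 4 S 1.
So F validates K; KB would additionally require S to be symmetric. The strongest is K.

K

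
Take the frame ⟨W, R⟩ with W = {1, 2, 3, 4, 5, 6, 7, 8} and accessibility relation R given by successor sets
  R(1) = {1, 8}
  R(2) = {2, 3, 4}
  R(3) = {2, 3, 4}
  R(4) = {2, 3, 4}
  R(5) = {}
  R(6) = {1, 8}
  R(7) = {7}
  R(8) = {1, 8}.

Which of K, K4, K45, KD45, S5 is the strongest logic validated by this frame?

K45

Transitive (axiom 4): yes — every two-step R-path is closed by a direct edge.
Euclidean (axiom 5): yes — any two successors of a common world are R-related.
Serial (axiom D): no — 5 has no R-successor.
Reflexive (axiom T): no — 5 is not related to itself.
So F validates K, K4, K45; KD45 would additionally require R to be serial. The strongest is K45.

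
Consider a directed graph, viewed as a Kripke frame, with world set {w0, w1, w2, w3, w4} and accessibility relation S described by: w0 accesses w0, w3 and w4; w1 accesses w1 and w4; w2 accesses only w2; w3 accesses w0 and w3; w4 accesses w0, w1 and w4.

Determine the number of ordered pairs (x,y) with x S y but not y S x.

S is symmetric; there are no such tuples.

0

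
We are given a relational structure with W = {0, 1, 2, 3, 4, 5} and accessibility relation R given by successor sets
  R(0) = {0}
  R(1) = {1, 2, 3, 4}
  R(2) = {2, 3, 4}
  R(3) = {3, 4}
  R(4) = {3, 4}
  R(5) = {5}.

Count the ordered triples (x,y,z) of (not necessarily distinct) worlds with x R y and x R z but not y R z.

Enumerating: (1,2,1), (1,3,1), (1,3,2), (1,4,1), (1,4,2), (2,3,2), (2,4,2).

7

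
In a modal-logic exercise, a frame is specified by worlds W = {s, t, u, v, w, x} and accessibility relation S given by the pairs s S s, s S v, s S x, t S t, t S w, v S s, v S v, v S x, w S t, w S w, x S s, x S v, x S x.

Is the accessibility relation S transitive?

Transitive: yes — every two-step S-path is closed by a direct edge.

Yes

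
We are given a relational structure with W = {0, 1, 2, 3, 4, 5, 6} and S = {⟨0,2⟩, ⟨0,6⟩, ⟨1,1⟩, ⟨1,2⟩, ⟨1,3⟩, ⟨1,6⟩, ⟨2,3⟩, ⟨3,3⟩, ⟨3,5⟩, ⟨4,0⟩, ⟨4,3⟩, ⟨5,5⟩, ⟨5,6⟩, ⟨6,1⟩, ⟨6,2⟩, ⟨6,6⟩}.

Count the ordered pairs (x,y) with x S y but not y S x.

10

Enumerating: (0,2), (0,6), (1,2), (1,3), (2,3), (3,5), (4,0), (4,3), (5,6), (6,2).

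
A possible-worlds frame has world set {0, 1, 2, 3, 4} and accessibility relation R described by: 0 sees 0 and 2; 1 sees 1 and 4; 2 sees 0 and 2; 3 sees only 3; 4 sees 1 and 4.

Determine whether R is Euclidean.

Euclidean: yes — any two successors of a common world are R-related.

Yes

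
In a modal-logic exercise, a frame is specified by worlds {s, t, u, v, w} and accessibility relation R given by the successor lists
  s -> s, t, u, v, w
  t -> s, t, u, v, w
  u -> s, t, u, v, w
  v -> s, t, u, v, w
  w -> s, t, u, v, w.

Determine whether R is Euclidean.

Euclidean: yes — any two successors of a common world are R-related.

Yes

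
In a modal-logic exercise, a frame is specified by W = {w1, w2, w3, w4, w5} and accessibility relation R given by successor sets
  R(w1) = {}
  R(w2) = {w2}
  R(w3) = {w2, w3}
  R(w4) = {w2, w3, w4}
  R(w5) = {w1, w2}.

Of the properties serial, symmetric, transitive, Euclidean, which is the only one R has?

Serial: no — w1 has no R-successor.
Symmetric: no — w3 R w2 but not w2 R w3.
Transitive: yes — every two-step R-path is closed by a direct edge.
Euclidean: no — w4 R w2 and w4 R w3, but not w2 R w3.
Only transitive holds.

transitive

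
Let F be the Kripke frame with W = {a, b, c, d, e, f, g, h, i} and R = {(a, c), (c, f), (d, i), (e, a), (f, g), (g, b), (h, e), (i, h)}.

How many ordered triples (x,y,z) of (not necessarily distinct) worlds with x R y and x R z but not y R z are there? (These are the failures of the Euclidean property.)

8

Enumerating: (a,c,c), (c,f,f), (d,i,i), (e,a,a), (f,g,g), (g,b,b), (h,e,e), (i,h,h).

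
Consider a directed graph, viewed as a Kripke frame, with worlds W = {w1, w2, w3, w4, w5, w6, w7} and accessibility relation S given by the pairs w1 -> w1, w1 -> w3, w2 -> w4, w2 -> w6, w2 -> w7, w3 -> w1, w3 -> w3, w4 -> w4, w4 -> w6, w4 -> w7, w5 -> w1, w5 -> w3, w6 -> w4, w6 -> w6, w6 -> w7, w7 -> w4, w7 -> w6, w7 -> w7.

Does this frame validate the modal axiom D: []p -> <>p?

The schema D characterises exactly the serial frames.
Serial: yes — every world has a successor (e.g. w1 S w1).

Yes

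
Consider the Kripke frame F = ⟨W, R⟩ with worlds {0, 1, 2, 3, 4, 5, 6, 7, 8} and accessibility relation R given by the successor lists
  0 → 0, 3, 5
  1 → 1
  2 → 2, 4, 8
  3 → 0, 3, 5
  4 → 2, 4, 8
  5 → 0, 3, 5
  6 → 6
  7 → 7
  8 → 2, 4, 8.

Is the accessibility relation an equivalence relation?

Yes

Reflexive: yes — every world is R-related to itself.
Symmetric: yes — every pair in R has its reverse in R.
Transitive: yes — every two-step R-path is closed by a direct edge.
So R is an equivalence relation.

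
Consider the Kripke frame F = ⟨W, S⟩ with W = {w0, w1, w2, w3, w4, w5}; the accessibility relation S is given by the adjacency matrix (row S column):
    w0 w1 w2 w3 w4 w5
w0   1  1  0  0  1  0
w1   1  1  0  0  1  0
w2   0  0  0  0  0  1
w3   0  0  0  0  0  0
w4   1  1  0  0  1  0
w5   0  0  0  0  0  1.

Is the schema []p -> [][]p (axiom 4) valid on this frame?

Yes

By correspondence theory, 4 is valid on a frame iff S is transitive.
Transitive: yes — every two-step S-path is closed by a direct edge.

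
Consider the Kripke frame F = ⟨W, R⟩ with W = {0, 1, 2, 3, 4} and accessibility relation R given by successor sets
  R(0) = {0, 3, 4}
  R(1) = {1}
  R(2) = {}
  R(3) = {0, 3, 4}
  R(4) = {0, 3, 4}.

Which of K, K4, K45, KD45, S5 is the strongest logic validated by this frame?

K45

Transitive (axiom 4): yes — every two-step R-path is closed by a direct edge.
Euclidean (axiom 5): yes — any two successors of a common world are R-related.
Serial (axiom D): no — 2 has no R-successor.
Reflexive (axiom T): no — 2 is not related to itself.
So F validates K, K4, K45; KD45 would additionally require R to be serial. The strongest is K45.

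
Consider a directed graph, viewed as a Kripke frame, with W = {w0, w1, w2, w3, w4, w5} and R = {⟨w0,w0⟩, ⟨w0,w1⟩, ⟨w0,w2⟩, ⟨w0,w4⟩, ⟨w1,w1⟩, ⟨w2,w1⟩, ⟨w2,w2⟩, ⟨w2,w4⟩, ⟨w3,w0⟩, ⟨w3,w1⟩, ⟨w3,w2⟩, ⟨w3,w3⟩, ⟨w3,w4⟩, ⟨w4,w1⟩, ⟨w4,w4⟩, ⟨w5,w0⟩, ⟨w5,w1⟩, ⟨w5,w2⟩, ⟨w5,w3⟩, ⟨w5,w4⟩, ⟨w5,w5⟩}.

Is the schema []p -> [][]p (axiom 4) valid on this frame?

Yes

Axiom 4 corresponds to the accessibility relation being transitive.
Transitive: yes — every two-step R-path is closed by a direct edge.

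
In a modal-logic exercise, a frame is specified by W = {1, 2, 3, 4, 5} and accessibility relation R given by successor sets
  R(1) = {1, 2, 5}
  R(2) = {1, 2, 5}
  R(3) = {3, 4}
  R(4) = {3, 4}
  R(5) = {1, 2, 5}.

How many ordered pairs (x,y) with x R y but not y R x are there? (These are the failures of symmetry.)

0

R is symmetric; there are no such tuples.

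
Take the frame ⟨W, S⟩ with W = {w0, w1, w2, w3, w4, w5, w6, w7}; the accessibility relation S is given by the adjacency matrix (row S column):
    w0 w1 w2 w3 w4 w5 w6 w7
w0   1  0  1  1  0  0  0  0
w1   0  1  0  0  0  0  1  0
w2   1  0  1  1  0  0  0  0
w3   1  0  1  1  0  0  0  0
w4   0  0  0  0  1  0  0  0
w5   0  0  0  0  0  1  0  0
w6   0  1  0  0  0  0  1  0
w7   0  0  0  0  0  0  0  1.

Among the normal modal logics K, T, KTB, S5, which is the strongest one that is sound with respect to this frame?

Reflexive (axiom T): yes — every world is S-related to itself.
Symmetric (axiom B): yes — every pair in S has its reverse in S.
Euclidean (axiom 5): yes — any two successors of a common world are S-related.
So F validates K, T, KTB, S5. The strongest is S5.

S5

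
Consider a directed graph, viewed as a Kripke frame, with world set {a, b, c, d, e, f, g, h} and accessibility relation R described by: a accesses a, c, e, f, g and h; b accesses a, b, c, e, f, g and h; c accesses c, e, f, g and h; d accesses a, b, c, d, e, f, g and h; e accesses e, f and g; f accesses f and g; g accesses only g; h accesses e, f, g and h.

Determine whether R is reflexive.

Reflexive: yes — every world is R-related to itself.

Yes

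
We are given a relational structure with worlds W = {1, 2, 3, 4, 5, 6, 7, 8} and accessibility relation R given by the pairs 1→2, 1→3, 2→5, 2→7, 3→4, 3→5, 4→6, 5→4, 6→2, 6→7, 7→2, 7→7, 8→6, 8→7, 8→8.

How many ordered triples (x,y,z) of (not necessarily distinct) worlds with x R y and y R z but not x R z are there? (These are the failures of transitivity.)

14

Enumerating: (1,2,5), (1,2,7), (1,3,4), (1,3,5), (2,5,4), (2,7,2), (3,4,6), (4,6,2), (4,6,7), (5,4,6), (6,2,5), (7,2,5), (8,6,2), (8,7,2).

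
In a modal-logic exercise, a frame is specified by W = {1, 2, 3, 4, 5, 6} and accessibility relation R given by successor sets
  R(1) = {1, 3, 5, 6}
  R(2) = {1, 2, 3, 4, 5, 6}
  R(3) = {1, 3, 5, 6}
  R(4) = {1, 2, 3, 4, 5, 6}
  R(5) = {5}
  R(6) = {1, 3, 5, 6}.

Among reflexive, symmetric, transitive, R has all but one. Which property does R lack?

Reflexive: yes — every world is R-related to itself.
Symmetric: no — 1 R 5 but not 5 R 1.
Transitive: yes — every two-step R-path is closed by a direct edge.
Only symmetric fails.

symmetric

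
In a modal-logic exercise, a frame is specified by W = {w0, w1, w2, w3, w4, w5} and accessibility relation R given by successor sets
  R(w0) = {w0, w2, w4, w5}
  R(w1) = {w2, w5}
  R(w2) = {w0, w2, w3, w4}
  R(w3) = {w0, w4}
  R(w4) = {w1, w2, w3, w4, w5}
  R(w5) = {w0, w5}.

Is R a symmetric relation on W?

Symmetric: no — w0 R w4 but not w4 R w0.

No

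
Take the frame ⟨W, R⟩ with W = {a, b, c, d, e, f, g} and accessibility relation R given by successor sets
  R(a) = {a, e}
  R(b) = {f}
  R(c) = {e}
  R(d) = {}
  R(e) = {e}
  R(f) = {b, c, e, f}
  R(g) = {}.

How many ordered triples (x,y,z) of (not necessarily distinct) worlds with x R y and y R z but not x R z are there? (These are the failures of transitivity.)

3

Enumerating: (b,f,b), (b,f,c), (b,f,e).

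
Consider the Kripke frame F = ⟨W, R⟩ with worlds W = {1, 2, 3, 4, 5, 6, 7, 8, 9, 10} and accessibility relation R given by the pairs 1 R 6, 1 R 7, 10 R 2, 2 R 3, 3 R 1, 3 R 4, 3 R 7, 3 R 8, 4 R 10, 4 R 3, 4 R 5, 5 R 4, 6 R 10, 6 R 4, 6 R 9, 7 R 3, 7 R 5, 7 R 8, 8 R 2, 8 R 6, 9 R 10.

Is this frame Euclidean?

Euclidean: no — 1 R 6 and 1 R 7, but not 6 R 7.

No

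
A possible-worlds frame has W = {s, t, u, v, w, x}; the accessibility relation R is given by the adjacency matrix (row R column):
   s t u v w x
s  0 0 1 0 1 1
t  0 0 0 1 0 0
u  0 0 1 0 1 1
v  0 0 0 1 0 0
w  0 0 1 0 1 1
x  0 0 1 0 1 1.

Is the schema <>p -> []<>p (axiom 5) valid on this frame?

Yes

Axiom 5 corresponds to the accessibility relation being Euclidean.
Euclidean: yes — any two successors of a common world are R-related.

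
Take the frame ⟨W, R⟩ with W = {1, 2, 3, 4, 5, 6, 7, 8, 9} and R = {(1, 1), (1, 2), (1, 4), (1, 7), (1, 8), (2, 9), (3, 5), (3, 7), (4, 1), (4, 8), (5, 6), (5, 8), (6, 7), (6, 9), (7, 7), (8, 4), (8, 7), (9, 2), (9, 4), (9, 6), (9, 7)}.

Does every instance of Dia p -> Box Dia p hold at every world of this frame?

The schema 5 characterises exactly the Euclidean frames.
Euclidean: no — 1 R 2 and 1 R 4, but not 2 R 4.

No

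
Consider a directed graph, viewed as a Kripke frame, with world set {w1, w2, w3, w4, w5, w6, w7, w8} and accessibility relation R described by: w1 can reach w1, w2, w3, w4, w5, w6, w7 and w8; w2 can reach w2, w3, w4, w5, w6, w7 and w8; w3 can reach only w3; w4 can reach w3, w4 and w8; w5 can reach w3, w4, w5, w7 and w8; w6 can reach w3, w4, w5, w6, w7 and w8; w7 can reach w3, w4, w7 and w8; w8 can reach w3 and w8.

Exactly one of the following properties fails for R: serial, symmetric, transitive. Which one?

symmetric

Serial: yes — every world has a successor (e.g. w1 R w1).
Symmetric: no — w1 R w2 but not w2 R w1.
Transitive: yes — every two-step R-path is closed by a direct edge.
Only symmetric fails.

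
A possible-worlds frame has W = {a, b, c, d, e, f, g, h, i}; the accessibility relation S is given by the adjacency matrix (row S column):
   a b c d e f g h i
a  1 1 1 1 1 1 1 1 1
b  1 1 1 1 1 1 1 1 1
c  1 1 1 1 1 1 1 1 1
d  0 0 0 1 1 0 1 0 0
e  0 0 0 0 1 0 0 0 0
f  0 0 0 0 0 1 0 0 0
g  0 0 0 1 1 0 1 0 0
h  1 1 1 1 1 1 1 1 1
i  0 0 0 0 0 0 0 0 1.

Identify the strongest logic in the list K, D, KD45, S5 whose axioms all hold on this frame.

Serial (axiom D): yes — every world has a successor (e.g. a S a).
Euclidean (axiom 5): no — a S d and a S b, but not d S b.
Transitive (axiom 4): yes — every two-step S-path is closed by a direct edge.
Reflexive (axiom T): yes — every world is S-related to itself.
So F validates K, D; KD45 would additionally require S to be Euclidean. The strongest is D.

D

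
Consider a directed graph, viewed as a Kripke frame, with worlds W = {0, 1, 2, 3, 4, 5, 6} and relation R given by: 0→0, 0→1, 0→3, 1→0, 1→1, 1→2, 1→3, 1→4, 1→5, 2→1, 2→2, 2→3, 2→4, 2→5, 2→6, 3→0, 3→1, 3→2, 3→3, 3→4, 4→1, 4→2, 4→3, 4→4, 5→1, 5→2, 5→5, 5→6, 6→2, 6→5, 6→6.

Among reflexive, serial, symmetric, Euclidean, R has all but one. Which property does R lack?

Euclidean

Reflexive: yes — every world is R-related to itself.
Serial: yes — every world has a successor (e.g. 0 R 0).
Symmetric: yes — every pair in R has its reverse in R.
Euclidean: no — 1 R 0 and 1 R 2, but not 0 R 2.
Only Euclidean fails.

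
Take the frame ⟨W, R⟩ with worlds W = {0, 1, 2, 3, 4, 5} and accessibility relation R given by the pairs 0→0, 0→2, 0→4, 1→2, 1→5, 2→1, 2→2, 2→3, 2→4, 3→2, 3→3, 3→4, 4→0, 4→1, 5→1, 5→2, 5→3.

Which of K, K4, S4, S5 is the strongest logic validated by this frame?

Transitive (axiom 4): no — 0 R 2 and 2 R 1, but not 0 R 1.
Reflexive (axiom T): no — 1 is not related to itself.
Euclidean (axiom 5): no — 0 R 4 and 0 R 2, but not 4 R 2.
So F validates K; K4 would additionally require R to be transitive. The strongest is K.

K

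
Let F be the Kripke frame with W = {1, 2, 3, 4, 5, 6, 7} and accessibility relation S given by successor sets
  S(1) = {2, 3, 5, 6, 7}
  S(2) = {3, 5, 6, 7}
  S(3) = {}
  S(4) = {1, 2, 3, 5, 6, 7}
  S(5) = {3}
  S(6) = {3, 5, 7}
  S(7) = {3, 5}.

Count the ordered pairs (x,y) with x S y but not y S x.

21

Enumerating: (1,2), (1,3), (1,5), (1,6), (1,7), (2,3), (2,5), (2,6), (2,7), (4,1), (4,2), (4,3), … and 9 more.
Total: 21.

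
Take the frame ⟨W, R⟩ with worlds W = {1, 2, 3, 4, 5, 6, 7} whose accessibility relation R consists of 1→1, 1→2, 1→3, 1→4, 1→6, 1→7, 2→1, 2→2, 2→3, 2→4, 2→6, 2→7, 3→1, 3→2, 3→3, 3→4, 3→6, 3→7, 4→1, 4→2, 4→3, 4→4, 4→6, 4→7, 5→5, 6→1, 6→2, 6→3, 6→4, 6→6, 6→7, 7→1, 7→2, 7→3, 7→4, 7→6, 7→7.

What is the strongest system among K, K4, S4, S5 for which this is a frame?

Transitive (axiom 4): yes — every two-step R-path is closed by a direct edge.
Reflexive (axiom T): yes — every world is R-related to itself.
Euclidean (axiom 5): yes — any two successors of a common world are R-related.
So F validates K, K4, S4, S5. The strongest is S5.

S5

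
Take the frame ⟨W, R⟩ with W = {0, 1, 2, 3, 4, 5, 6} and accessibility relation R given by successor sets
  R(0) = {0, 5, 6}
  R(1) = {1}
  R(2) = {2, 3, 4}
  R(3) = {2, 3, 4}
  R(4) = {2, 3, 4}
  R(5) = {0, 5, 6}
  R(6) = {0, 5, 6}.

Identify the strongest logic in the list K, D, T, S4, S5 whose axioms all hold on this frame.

S5

Serial (axiom D): yes — every world has a successor (e.g. 0 R 0).
Reflexive (axiom T): yes — every world is R-related to itself.
Transitive (axiom 4): yes — every two-step R-path is closed by a direct edge.
Euclidean (axiom 5): yes — any two successors of a common world are R-related.
So F validates K, D, T, S4, S5. The strongest is S5.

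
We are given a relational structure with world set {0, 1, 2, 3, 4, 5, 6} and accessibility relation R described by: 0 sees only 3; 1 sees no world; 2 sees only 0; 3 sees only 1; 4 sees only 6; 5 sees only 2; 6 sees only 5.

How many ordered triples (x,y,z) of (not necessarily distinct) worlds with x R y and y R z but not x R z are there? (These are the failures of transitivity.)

Enumerating: (0,3,1), (2,0,3), (4,6,5), (5,2,0), (6,5,2).

5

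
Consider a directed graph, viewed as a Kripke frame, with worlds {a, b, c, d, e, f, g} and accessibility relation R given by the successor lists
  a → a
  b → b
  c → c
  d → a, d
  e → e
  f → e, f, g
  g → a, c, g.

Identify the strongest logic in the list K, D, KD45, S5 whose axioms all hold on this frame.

D

Serial (axiom D): yes — every world has a successor (e.g. a R a).
Euclidean (axiom 5): no — f R e and f R g, but not e R g.
Transitive (axiom 4): no — f R g and g R a, but not f R a.
Reflexive (axiom T): yes — every world is R-related to itself.
So F validates K, D; KD45 would additionally require R to be Euclidean and transitive. The strongest is D.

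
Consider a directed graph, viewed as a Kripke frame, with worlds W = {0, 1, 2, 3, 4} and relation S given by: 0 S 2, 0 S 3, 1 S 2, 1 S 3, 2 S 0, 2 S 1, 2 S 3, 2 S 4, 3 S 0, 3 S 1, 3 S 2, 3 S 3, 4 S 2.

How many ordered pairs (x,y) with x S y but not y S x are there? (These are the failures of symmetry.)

0

S is symmetric; there are no such tuples.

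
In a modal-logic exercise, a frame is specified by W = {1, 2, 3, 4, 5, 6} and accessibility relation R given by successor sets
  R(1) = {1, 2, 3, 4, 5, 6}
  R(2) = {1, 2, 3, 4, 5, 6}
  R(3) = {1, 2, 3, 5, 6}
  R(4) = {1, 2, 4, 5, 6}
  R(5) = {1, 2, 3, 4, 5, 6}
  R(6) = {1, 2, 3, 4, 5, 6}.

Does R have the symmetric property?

Yes

Symmetric: yes — every pair in R has its reverse in R.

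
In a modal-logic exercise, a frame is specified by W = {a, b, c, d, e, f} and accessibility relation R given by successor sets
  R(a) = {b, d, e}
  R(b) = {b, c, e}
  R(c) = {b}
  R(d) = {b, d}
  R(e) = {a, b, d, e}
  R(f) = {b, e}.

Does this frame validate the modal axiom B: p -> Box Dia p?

No

By correspondence theory, B is valid on a frame iff R is symmetric.
Symmetric: no — a R b but not b R a.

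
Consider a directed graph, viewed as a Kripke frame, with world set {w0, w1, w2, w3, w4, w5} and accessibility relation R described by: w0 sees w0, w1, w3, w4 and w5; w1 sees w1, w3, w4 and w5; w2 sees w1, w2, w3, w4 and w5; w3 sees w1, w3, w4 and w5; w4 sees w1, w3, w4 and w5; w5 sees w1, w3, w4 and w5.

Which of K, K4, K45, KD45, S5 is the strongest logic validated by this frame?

Transitive (axiom 4): yes — every two-step R-path is closed by a direct edge.
Euclidean (axiom 5): no — w0 R w1 and w0 R w0, but not w1 R w0.
Serial (axiom D): yes — every world has a successor (e.g. w0 R w0).
Reflexive (axiom T): yes — every world is R-related to itself.
So F validates K, K4; K45 would additionally require R to be Euclidean. The strongest is K4.

K4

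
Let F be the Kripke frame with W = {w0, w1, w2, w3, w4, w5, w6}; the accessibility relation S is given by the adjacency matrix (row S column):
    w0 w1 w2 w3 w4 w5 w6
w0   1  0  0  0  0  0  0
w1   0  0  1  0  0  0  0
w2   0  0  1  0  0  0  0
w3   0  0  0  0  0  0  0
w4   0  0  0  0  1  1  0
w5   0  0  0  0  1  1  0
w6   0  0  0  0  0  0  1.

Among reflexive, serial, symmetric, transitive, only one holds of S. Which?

transitive

Reflexive: no — w1 is not related to itself.
Serial: no — w3 has no S-successor.
Symmetric: no — w1 S w2 but not w2 S w1.
Transitive: yes — every two-step S-path is closed by a direct edge.
Only transitive holds.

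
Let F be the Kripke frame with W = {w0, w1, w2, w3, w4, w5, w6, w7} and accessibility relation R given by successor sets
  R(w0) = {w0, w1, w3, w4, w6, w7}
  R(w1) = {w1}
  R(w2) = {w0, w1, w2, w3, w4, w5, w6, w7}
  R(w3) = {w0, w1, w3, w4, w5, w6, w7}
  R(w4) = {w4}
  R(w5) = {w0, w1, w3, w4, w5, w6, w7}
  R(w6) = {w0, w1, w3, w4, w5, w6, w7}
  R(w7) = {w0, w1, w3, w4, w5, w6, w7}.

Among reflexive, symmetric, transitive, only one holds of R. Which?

reflexive

Reflexive: yes — every world is R-related to itself.
Symmetric: no — w0 R w1 but not w1 R w0.
Transitive: no — w0 R w3 and w3 R w5, but not w0 R w5.
Only reflexive holds.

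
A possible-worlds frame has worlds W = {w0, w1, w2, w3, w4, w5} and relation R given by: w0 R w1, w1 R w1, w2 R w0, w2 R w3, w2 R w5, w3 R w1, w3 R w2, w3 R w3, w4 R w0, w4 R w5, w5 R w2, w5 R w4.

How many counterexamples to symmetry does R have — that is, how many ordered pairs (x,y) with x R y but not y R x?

4

Enumerating: (w0,w1), (w2,w0), (w3,w1), (w4,w0).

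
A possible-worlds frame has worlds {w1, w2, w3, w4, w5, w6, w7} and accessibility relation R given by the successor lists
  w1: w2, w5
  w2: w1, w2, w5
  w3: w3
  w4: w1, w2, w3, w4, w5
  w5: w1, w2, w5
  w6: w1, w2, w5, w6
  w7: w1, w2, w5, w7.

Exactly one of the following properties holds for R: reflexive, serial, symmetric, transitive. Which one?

serial

Reflexive: no — w1 is not related to itself.
Serial: yes — every world has a successor (e.g. w1 R w2).
Symmetric: no — w4 R w1 but not w1 R w4.
Transitive: no — w1 R w2 and w2 R w1, but not w1 R w1.
Only serial holds.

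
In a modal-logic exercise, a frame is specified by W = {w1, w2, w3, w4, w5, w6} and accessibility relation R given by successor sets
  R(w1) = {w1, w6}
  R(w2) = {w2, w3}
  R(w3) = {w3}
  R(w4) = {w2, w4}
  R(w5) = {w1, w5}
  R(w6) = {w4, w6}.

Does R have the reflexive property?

Yes

Reflexive: yes — every world is R-related to itself.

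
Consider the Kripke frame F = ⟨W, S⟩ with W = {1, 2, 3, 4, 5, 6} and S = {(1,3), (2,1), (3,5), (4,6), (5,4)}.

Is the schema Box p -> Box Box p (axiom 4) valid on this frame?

The schema 4 characterises exactly the transitive frames.
Transitive: no — 1 S 3 and 3 S 5, but not 1 S 5.

No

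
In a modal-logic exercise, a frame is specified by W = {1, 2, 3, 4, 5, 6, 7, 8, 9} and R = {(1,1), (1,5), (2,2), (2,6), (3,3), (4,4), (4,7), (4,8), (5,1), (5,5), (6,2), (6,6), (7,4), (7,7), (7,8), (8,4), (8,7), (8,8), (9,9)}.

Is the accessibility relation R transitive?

Transitive: yes — every two-step R-path is closed by a direct edge.

Yes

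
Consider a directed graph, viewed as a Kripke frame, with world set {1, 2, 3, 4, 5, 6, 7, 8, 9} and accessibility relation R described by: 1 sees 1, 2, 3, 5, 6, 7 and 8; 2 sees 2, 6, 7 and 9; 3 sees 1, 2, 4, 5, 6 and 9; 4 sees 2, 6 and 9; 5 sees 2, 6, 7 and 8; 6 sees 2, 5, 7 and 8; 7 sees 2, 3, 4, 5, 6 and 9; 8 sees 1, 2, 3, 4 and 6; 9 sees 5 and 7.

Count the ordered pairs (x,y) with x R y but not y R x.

21

Enumerating: (1,2), (1,5), (1,6), (1,7), (2,9), (3,2), (3,4), (3,5), (3,6), (3,9), (4,2), (4,6), … and 9 more.
Total: 21.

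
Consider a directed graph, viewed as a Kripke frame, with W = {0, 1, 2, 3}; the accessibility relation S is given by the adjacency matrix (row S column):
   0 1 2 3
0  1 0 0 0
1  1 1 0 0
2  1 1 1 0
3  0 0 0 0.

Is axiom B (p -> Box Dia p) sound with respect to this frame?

No

Axiom B corresponds to the accessibility relation being symmetric.
Symmetric: no — 1 S 0 but not 0 S 1.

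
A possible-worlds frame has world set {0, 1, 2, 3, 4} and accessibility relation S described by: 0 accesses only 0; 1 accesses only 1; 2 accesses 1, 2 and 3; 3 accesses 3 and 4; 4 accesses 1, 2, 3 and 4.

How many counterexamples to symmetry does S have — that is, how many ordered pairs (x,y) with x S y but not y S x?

Enumerating: (2,1), (2,3), (4,1), (4,2).

4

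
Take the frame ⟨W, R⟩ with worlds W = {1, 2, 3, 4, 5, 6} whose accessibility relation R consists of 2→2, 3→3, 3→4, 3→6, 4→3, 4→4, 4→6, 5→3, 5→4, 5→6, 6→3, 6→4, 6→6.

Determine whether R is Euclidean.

Yes

Euclidean: yes — any two successors of a common world are R-related.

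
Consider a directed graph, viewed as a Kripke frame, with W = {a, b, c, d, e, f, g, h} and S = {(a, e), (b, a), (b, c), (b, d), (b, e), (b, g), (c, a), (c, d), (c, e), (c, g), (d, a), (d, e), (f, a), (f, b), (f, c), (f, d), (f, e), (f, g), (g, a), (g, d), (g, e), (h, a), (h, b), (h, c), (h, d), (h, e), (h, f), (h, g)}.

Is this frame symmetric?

Symmetric: no — a S e but not e S a.

No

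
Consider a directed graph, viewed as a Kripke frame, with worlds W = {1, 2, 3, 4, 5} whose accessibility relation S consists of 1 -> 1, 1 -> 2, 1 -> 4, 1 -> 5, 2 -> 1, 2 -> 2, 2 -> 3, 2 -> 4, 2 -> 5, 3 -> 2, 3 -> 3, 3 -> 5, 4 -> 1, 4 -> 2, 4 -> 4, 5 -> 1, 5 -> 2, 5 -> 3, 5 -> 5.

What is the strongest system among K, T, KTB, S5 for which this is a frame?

KTB

Reflexive (axiom T): yes — every world is S-related to itself.
Symmetric (axiom B): yes — every pair in S has its reverse in S.
Euclidean (axiom 5): no — 1 S 4 and 1 S 5, but not 4 S 5.
So F validates K, T, KTB; S5 would additionally require S to be Euclidean. The strongest is KTB.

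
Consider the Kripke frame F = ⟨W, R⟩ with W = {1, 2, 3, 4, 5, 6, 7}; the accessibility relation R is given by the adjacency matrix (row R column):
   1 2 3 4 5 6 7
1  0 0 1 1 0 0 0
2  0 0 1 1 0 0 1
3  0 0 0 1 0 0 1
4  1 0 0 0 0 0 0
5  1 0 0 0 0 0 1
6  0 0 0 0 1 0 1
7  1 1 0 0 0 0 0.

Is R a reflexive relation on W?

No

Reflexive: no — 1 is not related to itself.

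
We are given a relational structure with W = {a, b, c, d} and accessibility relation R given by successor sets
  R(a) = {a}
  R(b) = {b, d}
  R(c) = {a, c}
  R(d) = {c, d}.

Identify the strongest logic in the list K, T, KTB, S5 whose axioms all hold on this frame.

T

Reflexive (axiom T): yes — every world is R-related to itself.
Symmetric (axiom B): no — b R d but not d R b.
Euclidean (axiom 5): no — b R d and b R b, but not d R b.
So F validates K, T; KTB would additionally require R to be symmetric. The strongest is T.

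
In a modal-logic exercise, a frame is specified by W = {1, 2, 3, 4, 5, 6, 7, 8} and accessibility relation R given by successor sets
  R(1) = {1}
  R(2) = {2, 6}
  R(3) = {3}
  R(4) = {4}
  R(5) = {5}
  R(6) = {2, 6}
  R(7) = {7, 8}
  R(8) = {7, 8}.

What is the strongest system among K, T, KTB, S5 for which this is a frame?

S5

Reflexive (axiom T): yes — every world is R-related to itself.
Symmetric (axiom B): yes — every pair in R has its reverse in R.
Euclidean (axiom 5): yes — any two successors of a common world are R-related.
So F validates K, T, KTB, S5. The strongest is S5.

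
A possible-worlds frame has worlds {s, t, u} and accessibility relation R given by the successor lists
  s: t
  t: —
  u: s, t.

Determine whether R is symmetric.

Symmetric: no — s R t but not t R s.

No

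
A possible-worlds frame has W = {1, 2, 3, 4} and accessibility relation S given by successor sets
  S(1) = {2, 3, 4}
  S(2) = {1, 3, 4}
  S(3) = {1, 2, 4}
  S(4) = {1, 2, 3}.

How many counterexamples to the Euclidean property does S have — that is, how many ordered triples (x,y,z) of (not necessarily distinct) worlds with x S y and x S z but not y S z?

12

Enumerating: (1,2,2), (1,3,3), (1,4,4), (2,1,1), (2,3,3), (2,4,4), (3,1,1), (3,2,2), (3,4,4), (4,1,1), (4,2,2), (4,3,3).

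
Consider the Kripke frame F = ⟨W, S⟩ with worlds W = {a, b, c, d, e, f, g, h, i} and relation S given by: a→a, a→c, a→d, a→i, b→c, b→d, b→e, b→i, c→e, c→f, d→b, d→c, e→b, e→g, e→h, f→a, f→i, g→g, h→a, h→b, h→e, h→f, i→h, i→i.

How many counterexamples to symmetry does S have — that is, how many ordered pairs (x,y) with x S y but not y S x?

Enumerating: (a,c), (a,d), (a,i), (b,c), (b,i), (c,e), (c,f), (d,c), (e,g), (f,a), (f,i), (h,a), (h,b), (h,f), (i,h).

15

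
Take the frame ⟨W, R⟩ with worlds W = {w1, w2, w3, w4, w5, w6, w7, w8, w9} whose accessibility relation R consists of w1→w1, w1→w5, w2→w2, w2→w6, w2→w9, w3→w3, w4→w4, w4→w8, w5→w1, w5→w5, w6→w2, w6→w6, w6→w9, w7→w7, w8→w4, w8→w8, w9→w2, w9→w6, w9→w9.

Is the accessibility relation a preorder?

Reflexive: yes — every world is R-related to itself.
Transitive: yes — every two-step R-path is closed by a direct edge.
So R is a preorder.

Yes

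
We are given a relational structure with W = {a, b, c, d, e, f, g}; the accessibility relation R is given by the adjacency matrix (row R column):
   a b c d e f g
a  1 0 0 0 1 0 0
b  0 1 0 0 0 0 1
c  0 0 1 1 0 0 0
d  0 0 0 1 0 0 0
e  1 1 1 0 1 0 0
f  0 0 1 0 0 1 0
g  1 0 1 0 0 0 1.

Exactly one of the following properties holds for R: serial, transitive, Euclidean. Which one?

serial

Serial: yes — every world has a successor (e.g. a R a).
Transitive: no — a R e and e R b, but not a R b.
Euclidean: no — e R a and e R b, but not a R b.
Only serial holds.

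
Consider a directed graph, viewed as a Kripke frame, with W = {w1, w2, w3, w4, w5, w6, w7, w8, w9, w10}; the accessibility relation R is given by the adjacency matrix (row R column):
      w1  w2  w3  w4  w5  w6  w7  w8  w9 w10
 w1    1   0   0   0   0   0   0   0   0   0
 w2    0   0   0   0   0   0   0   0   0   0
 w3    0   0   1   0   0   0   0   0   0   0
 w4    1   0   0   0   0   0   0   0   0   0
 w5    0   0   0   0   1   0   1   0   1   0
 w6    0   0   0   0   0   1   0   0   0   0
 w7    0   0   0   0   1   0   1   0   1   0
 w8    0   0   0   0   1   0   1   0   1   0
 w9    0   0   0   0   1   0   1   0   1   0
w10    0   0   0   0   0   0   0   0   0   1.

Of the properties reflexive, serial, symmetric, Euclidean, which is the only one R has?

Euclidean

Reflexive: no — w2 is not related to itself.
Serial: no — w2 has no R-successor.
Symmetric: no — w4 R w1 but not w1 R w4.
Euclidean: yes — any two successors of a common world are R-related.
Only Euclidean holds.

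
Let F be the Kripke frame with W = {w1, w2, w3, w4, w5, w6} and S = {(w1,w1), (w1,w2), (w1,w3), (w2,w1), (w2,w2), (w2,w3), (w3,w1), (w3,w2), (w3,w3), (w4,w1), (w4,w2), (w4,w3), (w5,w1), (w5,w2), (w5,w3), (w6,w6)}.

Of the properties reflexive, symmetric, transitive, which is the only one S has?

transitive

Reflexive: no — w4 is not related to itself.
Symmetric: no — w4 S w1 but not w1 S w4.
Transitive: yes — every two-step S-path is closed by a direct edge.
Only transitive holds.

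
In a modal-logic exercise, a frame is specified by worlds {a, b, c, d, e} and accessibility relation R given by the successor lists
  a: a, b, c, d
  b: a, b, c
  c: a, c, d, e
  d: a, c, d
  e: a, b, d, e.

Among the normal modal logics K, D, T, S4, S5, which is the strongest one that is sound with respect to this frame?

Serial (axiom D): yes — every world has a successor (e.g. a R a).
Reflexive (axiom T): yes — every world is R-related to itself.
Transitive (axiom 4): no — a R c and c R e, but not a R e.
Euclidean (axiom 5): no — a R b and a R d, but not b R d.
So F validates K, D, T; S4 would additionally require R to be transitive. The strongest is T.

T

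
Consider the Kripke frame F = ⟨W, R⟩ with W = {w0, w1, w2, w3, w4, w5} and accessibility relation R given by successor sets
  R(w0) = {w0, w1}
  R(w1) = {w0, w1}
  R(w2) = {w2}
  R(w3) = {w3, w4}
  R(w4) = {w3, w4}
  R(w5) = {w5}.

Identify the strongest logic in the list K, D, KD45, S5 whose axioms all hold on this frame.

Serial (axiom D): yes — every world has a successor (e.g. w0 R w0).
Euclidean (axiom 5): yes — any two successors of a common world are R-related.
Transitive (axiom 4): yes — every two-step R-path is closed by a direct edge.
Reflexive (axiom T): yes — every world is R-related to itself.
So F validates K, D, KD45, S5. The strongest is S5.

S5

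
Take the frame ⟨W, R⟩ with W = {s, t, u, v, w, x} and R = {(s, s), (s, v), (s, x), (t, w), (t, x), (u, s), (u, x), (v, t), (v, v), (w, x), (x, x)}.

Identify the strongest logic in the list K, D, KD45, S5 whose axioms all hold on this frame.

D

Serial (axiom D): yes — every world has a successor (e.g. s R s).
Euclidean (axiom 5): no — s R v and s R x, but not v R x.
Transitive (axiom 4): no — s R v and v R t, but not s R t.
Reflexive (axiom T): no — t is not related to itself.
So F validates K, D; KD45 would additionally require R to be Euclidean and transitive. The strongest is D.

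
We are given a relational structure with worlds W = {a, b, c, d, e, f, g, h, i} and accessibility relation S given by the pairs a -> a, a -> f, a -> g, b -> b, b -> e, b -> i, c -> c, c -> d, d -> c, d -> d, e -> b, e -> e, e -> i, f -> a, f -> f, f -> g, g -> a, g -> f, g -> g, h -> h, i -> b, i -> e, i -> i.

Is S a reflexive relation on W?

Yes

Reflexive: yes — every world is S-related to itself.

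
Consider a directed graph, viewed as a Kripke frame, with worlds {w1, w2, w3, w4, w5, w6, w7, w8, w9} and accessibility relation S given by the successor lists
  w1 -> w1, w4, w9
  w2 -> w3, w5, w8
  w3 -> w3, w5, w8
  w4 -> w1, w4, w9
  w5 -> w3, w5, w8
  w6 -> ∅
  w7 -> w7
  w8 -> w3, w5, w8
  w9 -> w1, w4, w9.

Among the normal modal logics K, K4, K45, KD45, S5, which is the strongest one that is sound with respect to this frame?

Transitive (axiom 4): yes — every two-step S-path is closed by a direct edge.
Euclidean (axiom 5): yes — any two successors of a common world are S-related.
Serial (axiom D): no — w6 has no S-successor.
Reflexive (axiom T): no — w2 is not related to itself.
So F validates K, K4, K45; KD45 would additionally require S to be serial. The strongest is K45.

K45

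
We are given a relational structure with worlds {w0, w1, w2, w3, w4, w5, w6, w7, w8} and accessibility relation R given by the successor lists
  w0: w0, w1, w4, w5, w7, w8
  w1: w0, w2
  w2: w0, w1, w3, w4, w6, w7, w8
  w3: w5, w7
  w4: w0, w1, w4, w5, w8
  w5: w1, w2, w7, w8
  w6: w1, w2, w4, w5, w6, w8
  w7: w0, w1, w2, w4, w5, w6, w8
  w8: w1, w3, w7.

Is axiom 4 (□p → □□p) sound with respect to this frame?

The schema 4 characterises exactly the transitive frames.
Transitive: no — w0 R w1 and w1 R w2, but not w0 R w2.

No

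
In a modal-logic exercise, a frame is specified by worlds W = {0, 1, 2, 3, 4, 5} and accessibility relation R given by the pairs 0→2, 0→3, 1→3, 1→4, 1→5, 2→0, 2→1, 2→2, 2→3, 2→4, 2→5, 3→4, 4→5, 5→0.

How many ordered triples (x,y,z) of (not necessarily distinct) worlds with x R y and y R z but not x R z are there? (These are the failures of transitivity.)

10

Enumerating: (0,2,0), (0,2,1), (0,2,4), (0,2,5), (0,3,4), (1,5,0), (3,4,5), (4,5,0), (5,0,2), (5,0,3).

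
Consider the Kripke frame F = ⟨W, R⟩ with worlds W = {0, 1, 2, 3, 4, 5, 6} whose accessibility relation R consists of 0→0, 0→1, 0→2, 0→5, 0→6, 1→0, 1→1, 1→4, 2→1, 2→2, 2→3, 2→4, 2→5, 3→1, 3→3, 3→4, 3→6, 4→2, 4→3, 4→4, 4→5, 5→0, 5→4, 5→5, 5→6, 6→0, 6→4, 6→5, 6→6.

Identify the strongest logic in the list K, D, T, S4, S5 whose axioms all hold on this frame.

T

Serial (axiom D): yes — every world has a successor (e.g. 0 R 0).
Reflexive (axiom T): yes — every world is R-related to itself.
Transitive (axiom 4): no — 0 R 1 and 1 R 4, but not 0 R 4.
Euclidean (axiom 5): no — 0 R 1 and 0 R 2, but not 1 R 2.
So F validates K, D, T; S4 would additionally require R to be transitive. The strongest is T.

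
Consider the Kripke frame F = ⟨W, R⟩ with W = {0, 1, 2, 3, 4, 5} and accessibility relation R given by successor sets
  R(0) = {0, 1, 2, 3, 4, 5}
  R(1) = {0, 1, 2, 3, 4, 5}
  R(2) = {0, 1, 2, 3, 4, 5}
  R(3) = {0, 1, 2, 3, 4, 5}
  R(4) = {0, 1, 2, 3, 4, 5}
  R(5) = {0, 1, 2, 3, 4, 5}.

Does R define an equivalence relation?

Yes

Reflexive: yes — every world is R-related to itself.
Symmetric: yes — every pair in R has its reverse in R.
Transitive: yes — every two-step R-path is closed by a direct edge.
So R is an equivalence relation.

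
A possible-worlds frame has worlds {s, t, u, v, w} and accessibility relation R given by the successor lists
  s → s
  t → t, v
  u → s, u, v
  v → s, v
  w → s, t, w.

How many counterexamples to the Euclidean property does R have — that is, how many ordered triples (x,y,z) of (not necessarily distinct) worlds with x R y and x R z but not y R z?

Enumerating: (t,v,t), (u,s,u), (u,s,v), (u,v,u), (v,s,v), (w,s,t), (w,s,w), (w,t,s), (w,t,w).

9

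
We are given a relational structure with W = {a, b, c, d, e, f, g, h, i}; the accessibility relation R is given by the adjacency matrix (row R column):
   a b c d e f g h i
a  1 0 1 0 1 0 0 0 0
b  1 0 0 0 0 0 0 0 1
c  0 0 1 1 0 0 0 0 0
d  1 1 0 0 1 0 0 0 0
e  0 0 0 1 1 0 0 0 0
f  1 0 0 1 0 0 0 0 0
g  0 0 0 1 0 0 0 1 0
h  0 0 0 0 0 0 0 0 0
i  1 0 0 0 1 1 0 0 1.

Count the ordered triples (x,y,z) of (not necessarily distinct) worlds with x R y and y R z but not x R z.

Enumerating: (a,c,d), (a,e,d), (b,a,c), (b,a,e), (b,i,e), (b,i,f), (c,d,a), (c,d,b), (c,d,e), (d,a,c), (d,b,i), (d,e,d), … and 12 more.
Total: 24.

24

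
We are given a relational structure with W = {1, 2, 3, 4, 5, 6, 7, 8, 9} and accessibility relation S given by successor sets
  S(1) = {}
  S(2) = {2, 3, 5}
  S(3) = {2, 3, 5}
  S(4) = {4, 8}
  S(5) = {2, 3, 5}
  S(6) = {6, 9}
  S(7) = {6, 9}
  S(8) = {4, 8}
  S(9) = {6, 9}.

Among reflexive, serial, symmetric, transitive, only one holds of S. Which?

transitive

Reflexive: no — 1 is not related to itself.
Serial: no — 1 has no S-successor.
Symmetric: no — 7 S 6 but not 6 S 7.
Transitive: yes — every two-step S-path is closed by a direct edge.
Only transitive holds.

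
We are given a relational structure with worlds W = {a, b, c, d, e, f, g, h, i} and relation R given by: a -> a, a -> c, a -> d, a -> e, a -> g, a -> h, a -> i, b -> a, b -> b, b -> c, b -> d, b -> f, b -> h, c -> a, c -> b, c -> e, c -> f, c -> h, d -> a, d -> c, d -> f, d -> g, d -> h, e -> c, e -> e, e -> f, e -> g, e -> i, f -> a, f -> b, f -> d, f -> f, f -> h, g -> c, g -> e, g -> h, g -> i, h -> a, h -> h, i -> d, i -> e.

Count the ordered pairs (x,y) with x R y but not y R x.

18

Enumerating: (a,e), (a,g), (a,i), (b,a), (b,d), (b,h), (c,f), (c,h), (d,c), (d,g), (d,h), (e,f), (f,a), (f,h), (g,c), (g,h), (g,i), (i,d).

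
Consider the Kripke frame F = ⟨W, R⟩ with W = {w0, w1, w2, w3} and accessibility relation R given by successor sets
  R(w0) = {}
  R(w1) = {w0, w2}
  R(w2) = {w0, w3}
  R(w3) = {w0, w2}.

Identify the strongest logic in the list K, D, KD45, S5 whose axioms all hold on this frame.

Serial (axiom D): no — w0 has no R-successor.
Euclidean (axiom 5): no — w1 R w0 and w1 R w2, but not w0 R w2.
Transitive (axiom 4): no — w1 R w2 and w2 R w3, but not w1 R w3.
Reflexive (axiom T): no — w0 is not related to itself.
So F validates K; D would additionally require R to be serial. The strongest is K.

K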